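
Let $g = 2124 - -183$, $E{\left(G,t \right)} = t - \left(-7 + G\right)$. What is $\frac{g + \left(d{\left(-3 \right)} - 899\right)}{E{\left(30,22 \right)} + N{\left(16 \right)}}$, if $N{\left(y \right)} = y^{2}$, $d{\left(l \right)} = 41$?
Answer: $\frac{483}{85} \approx 5.6824$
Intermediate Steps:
$E{\left(G,t \right)} = 7 + t - G$ ($E{\left(G,t \right)} = t - \left(-7 + G\right) = 7 + t - G$)
$g = 2307$ ($g = 2124 + 183 = 2307$)
$\frac{g + \left(d{\left(-3 \right)} - 899\right)}{E{\left(30,22 \right)} + N{\left(16 \right)}} = \frac{2307 + \left(41 - 899\right)}{\left(7 + 22 - 30\right) + 16^{2}} = \frac{2307 + \left(41 - 899\right)}{\left(7 + 22 - 30\right) + 256} = \frac{2307 - 858}{-1 + 256} = \frac{1449}{255} = 1449 \cdot \frac{1}{255} = \frac{483}{85}$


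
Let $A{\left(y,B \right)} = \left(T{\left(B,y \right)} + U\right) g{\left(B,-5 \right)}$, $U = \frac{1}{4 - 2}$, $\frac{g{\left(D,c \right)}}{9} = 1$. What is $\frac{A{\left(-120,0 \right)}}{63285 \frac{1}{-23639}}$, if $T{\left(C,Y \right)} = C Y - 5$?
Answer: $\frac{638253}{42190} \approx 15.128$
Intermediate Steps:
$g{\left(D,c \right)} = 9$ ($g{\left(D,c \right)} = 9 \cdot 1 = 9$)
$T{\left(C,Y \right)} = -5 + C Y$
$U = \frac{1}{2} \approx 0.5$
$A{\left(y,B \right)} = - \frac{81}{2} + 9 B y$ ($A{\left(y,B \right)} = \left(\left(-5 + B y\right) + \frac{1}{2}\right) 9 = \left(- \frac{9}{2} + B y\right) 9 = - \frac{81}{2} + 9 B y$)
$\frac{A{\left(-120,0 \right)}}{63285 \frac{1}{-23639}} = \frac{- \frac{81}{2} + 9 \cdot 0 \left(-120\right)}{63285 \frac{1}{-23639}} = \frac{- \frac{81}{2} + 0}{63285 \left(- \frac{1}{23639}\right)} = - \frac{81}{2 \left(- \frac{63285}{23639}\right)} = \left(- \frac{81}{2}\right) \left(- \frac{23639}{63285}\right) = \frac{638253}{42190}$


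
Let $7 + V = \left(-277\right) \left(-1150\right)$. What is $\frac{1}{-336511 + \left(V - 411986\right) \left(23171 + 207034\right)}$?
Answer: $- \frac{1}{21511382326} \approx -4.6487 \cdot 10^{-11}$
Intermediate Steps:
$V = 318543$ ($V = -7 - -318550 = -7 + 318550 = 318543$)
$\frac{1}{-336511 + \left(V - 411986\right) \left(23171 + 207034\right)} = \frac{1}{-336511 + \left(318543 - 411986\right) \left(23171 + 207034\right)} = \frac{1}{-336511 - 21511045815} = \frac{1}{-21511382326} = - \frac{1}{21511382326}$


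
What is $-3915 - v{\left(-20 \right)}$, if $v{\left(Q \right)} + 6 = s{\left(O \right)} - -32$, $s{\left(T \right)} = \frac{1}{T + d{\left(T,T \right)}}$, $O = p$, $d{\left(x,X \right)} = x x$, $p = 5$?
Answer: $- \frac{118231}{30} \approx -3941.0$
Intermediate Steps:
$d{\left(x,X \right)} = x^{2}$
$O = 5$
$s{\left(T \right)} = \frac{1}{T + T^{2}}$
$v{\left(Q \right)} = \frac{781}{30}$ ($v{\left(Q \right)} = -6 + \left(\frac{1}{5 \left(1 + 5\right)} - -32\right) = -6 + \left(\frac{1}{5 \cdot 6} + 32\right) = -6 + \left(\frac{1}{5} \cdot \frac{1}{6} + 32\right) = -6 + \left(\frac{1}{30} + 32\right) = -6 + \frac{961}{30} = \frac{781}{30}$)
$-3915 - v{\left(-20 \right)} = -3915 - \frac{781}{30} = - \frac{118231}{30}$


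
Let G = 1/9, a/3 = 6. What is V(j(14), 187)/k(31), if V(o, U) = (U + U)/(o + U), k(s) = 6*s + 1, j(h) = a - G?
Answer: 9/922 ≈ 0.0097614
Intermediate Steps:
a = 18 (a = 3*6 = 18)
G = ⅑ ≈ 0.11111
j(h) = 161/9 (j(h) = 18 - 1*⅑ = 18 - ⅑ = 161/9)
k(s) = 1 + 6*s
V(o, U) = 2*U/(U + o) (V(o, U) = (2*U)/(U + o) = 2*U/(U + o))
V(j(14), 187)/k(31) = (2*187/(187 + 161/9))/(1 + 6*31) = (2*187/(1844/9))/(1 + 186) = (2*187*(9/1844))/187 = (1683/922)*(1/187) = 9/922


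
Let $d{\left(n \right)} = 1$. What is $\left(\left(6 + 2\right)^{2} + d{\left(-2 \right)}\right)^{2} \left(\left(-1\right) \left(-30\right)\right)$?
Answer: $126750$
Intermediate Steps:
$\left(\left(6 + 2\right)^{2} + d{\left(-2 \right)}\right)^{2} \left(\left(-1\right) \left(-30\right)\right) = \left(\left(6 + 2\right)^{2} + 1\right)^{2} \left(\left(-1\right) \left(-30\right)\right) = \left(8^{2} + 1\right)^{2} \cdot 30 = \left(64 + 1\right)^{2} \cdot 30 = 65^{2} \cdot 30 = 4225 \cdot 30 = 126750$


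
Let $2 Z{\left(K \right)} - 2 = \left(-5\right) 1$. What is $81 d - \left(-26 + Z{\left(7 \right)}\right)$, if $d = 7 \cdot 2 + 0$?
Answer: $\frac{2323}{2} \approx 1161.5$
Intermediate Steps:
$Z{\left(K \right)} = - \frac{3}{2}$ ($Z{\left(K \right)} = 1 + \frac{\left(-5\right) 1}{2} = 1 + \frac{1}{2} \left(-5\right) = 1 - \frac{5}{2} = - \frac{3}{2}$)
$d = 14$ ($d = 14 + 0 = 14$)
$81 d - \left(-26 + Z{\left(7 \right)}\right) = 81 \cdot 14 + \left(26 - - \frac{3}{2}\right) = 1134 + \left(26 + \frac{3}{2}\right) = 1134 + \frac{55}{2} = \frac{2323}{2}$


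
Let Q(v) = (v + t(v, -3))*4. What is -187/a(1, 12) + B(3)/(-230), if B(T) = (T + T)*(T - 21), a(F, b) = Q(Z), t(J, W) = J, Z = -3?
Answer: 22801/2760 ≈ 8.2612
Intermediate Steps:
Q(v) = 8*v (Q(v) = (v + v)*4 = (2*v)*4 = 8*v)
a(F, b) = -24 (a(F, b) = 8*(-3) = -24)
B(T) = 2*T*(-21 + T) (B(T) = (2*T)*(-21 + T) = 2*T*(-21 + T))
-187/a(1, 12) + B(3)/(-230) = -187/(-24) + (2*3*(-21 + 3))/(-230) = -187*(-1/24) + (2*3*(-18))*(-1/230) = 187/24 - 108*(-1/230) = 187/24 + 54/115 = 22801/2760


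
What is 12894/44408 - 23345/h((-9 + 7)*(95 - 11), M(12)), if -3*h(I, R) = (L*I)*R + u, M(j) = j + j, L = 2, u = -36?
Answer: -1789091/214110 ≈ -8.3559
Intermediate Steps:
M(j) = 2*j
h(I, R) = 12 - 2*I*R/3 (h(I, R) = -((2*I)*R - 36)/3 = -(2*I*R - 36)/3 = -(-36 + 2*I*R)/3 = 12 - 2*I*R/3)
12894/44408 - 23345/h((-9 + 7)*(95 - 11), M(12)) = 12894/44408 - 23345/(12 - 2*(-9 + 7)*(95 - 11)*2*12/3) = 12894*(1/44408) - 23345/(12 - 2/3*(-2*84)*24) = 921/3172 - 23345/(12 - 2/3*(-168)*24) = 921/3172 - 23345/(12 + 2688) = 921/3172 - 23345/2700 = 921/3172 - 23345*1/2700 = 921/3172 - 4669/540 = -1789091/214110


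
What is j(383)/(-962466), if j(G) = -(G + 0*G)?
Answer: 383/962466 ≈ 0.00039794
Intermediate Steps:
j(G) = -G (j(G) = -(G + 0) = -G)
j(383)/(-962466) = -1*383/(-962466) = -383*(-1/962466) = 383/962466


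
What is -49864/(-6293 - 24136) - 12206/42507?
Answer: 8445182/6248529 ≈ 1.3515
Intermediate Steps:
-49864/(-6293 - 24136) - 12206/42507 = -49864/(-30429) - 12206*1/42507 = -49864*(-1/30429) - 12206/42507 = 2168/1323 - 12206/42507 = 8445182/6248529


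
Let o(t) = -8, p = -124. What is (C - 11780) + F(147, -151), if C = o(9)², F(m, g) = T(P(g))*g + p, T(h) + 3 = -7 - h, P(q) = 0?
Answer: -10330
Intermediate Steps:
T(h) = -10 - h (T(h) = -3 + (-7 - h) = -10 - h)
F(m, g) = -124 - 10*g (F(m, g) = (-10 - 1*0)*g - 124 = (-10 + 0)*g - 124 = -10*g - 124 = -124 - 10*g)
C = 64 (C = (-8)² = 64)
(C - 11780) + F(147, -151) = (64 - 11780) + (-124 - 10*(-151)) = -11716 + (-124 + 1510) = -11716 + 1386 = -10330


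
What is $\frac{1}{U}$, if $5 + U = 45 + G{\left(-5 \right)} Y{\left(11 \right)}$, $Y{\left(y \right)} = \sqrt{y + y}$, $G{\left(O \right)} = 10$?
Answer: $- \frac{1}{15} + \frac{\sqrt{22}}{60} \approx 0.011507$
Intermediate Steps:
$Y{\left(y \right)} = \sqrt{2} \sqrt{y}$ ($Y{\left(y \right)} = \sqrt{2 y} = \sqrt{2} \sqrt{y}$)
$U = 40 + 10 \sqrt{22}$ ($U = -5 + \left(45 + 10 \sqrt{2} \sqrt{11}\right) = -5 + \left(45 + 10 \sqrt{22}\right) = 40 + 10 \sqrt{22} \approx 86.904$)
$\frac{1}{U} = \frac{1}{40 + 10 \sqrt{22}}$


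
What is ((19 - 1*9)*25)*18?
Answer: 4500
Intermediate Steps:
((19 - 1*9)*25)*18 = ((19 - 9)*25)*18 = (10*25)*18 = 250*18 = 4500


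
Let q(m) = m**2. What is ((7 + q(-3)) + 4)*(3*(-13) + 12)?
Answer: -540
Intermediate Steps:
((7 + q(-3)) + 4)*(3*(-13) + 12) = ((7 + (-3)**2) + 4)*(3*(-13) + 12) = ((7 + 9) + 4)*(-39 + 12) = (16 + 4)*(-27) = 20*(-27) = -540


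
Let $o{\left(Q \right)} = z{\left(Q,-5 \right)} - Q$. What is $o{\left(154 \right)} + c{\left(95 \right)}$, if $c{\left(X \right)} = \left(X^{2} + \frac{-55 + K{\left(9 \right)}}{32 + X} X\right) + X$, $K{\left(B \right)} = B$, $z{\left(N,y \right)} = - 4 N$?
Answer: $\frac{1056080}{127} \approx 8315.6$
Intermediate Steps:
$o{\left(Q \right)} = - 5 Q$ ($o{\left(Q \right)} = - 4 Q - Q = - 5 Q$)
$c{\left(X \right)} = X + X^{2} - \frac{46 X}{32 + X}$ ($c{\left(X \right)} = \left(X^{2} + \frac{-55 + 9}{32 + X} X\right) + X = \left(X^{2} + - \frac{46}{32 + X} X\right) + X = \left(X^{2} - \frac{46 X}{32 + X}\right) + X = X + X^{2} - \frac{46 X}{32 + X}$)
$o{\left(154 \right)} + c{\left(95 \right)} = \left(-5\right) 154 + \frac{95 \left(-14 + 95^{2} + 33 \cdot 95\right)}{32 + 95} = -770 + \frac{95 \left(-14 + 9025 + 3135\right)}{127} = -770 + 95 \cdot \frac{1}{127} \cdot 12146 = -770 + \frac{1153870}{127} = \frac{1056080}{127}$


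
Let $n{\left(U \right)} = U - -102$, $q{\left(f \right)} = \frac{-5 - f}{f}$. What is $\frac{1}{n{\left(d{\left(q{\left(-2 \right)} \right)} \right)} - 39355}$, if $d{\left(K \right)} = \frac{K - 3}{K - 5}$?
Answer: $- \frac{7}{274768} \approx -2.5476 \cdot 10^{-5}$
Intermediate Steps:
$q{\left(f \right)} = \frac{-5 - f}{f}$
$d{\left(K \right)} = \frac{-3 + K}{-5 + K}$
$n{\left(U \right)} = 102 + U$ ($n{\left(U \right)} = U + 102 = 102 + U$)
$\frac{1}{n{\left(d{\left(q{\left(-2 \right)} \right)} \right)} - 39355} = \frac{1}{\left(102 + \frac{-3 + \frac{-5 - -2}{-2}}{-5 + \frac{-5 - -2}{-2}}\right) - 39355} = \frac{1}{\left(102 + \frac{-3 - \frac{-5 + 2}{2}}{-5 - \frac{-5 + 2}{2}}\right) - 39355} = \frac{1}{\left(102 + \frac{-3 - - \frac{3}{2}}{-5 - - \frac{3}{2}}\right) - 39355} = \frac{1}{\left(102 + \frac{-3 + \frac{3}{2}}{-5 + \frac{3}{2}}\right) - 39355} = \frac{1}{\left(102 + \frac{1}{- \frac{7}{2}} \left(- \frac{3}{2}\right)\right) - 39355} = \frac{1}{\left(102 - - \frac{3}{7}\right) - 39355} = \frac{1}{\left(102 + \frac{3}{7}\right) - 39355} = \frac{1}{\frac{717}{7} - 39355} = \frac{1}{- \frac{274768}{7}} = - \frac{7}{274768}$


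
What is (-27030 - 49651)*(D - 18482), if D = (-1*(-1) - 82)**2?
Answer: 914114201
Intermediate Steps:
D = 6561 (D = (1 - 82)**2 = (-81)**2 = 6561)
(-27030 - 49651)*(D - 18482) = (-27030 - 49651)*(6561 - 18482) = -76681*(-11921) = 914114201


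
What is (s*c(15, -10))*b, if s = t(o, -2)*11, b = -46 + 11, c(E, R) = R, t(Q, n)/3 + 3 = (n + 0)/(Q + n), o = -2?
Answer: -28875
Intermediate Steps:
t(Q, n) = -9 + 3*n/(Q + n) (t(Q, n) = -9 + 3*((n + 0)/(Q + n)) = -9 + 3*(n/(Q + n)) = -9 + 3*n/(Q + n))
b = -35
s = -165/2 (s = (3*(-3*(-2) - 2*(-2))/(-2 - 2))*11 = (3*(6 + 4)/(-4))*11 = (3*(-1/4)*10)*11 = -15/2*11 = -165/2 ≈ -82.500)
(s*c(15, -10))*b = -165/2*(-10)*(-35) = 825*(-35) = -28875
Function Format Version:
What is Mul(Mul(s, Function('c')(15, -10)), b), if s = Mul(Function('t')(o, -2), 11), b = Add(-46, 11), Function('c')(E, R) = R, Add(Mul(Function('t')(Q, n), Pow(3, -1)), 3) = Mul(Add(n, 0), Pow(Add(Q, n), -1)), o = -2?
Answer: -28875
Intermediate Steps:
Function('t')(Q, n) = Add(-9, Mul(3, n, Pow(Add(Q, n), -1))) (Function('t')(Q, n) = Add(-9, Mul(3, Mul(Add(n, 0), Pow(Add(Q, n), -1)))) = Add(-9, Mul(3, Mul(n, Pow(Add(Q, n), -1)))) = Add(-9, Mul(3, n, Pow(Add(Q, n), -1))))
b = -35
s = Rational(-165, 2) (s = Mul(Mul(3, Pow(Add(-2, -2), -1), Add(Mul(-3, -2), Mul(-2, -2))), 11) = Mul(Mul(3, Pow(-4, -1), Add(6, 4)), 11) = Mul(Mul(3, Rational(-1, 4), 10), 11) = Mul(Rational(-15, 2), 11) = Rational(-165, 2) ≈ -82.500)
Mul(Mul(s, Function('c')(15, -10)), b) = Mul(Mul(Rational(-165, 2), -10), -35) = Mul(825, -35) = -28875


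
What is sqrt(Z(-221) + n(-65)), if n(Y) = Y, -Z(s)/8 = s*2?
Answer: sqrt(3471) ≈ 58.915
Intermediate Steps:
Z(s) = -16*s (Z(s) = -8*s*2 = -16*s)
sqrt(Z(-221) + n(-65)) = sqrt(-16*(-221) - 65) = sqrt(3536 - 65) = sqrt(3471)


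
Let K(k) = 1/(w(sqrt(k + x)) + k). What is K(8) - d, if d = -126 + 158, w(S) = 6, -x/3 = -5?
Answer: -447/14 ≈ -31.929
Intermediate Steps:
x = 15 (x = -3*(-5) = 15)
K(k) = 1/(6 + k)
d = 32
K(8) - d = 1/(6 + 8) - 1*32 = 1/14 - 32 = -447/14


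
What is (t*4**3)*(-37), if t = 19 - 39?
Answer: 47360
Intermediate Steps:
t = -20
(t*4**3)*(-37) = -20*4**3*(-37) = -20*64*(-37) = -1280*(-37) = 47360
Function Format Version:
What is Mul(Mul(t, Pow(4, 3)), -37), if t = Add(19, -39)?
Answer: 47360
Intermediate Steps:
t = -20
Mul(Mul(t, Pow(4, 3)), -37) = Mul(Mul(-20, Pow(4, 3)), -37) = Mul(Mul(-20, 64), -37) = Mul(-1280, -37) = 47360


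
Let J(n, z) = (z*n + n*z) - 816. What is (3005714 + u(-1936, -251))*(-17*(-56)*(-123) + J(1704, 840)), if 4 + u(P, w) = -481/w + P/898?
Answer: 929777591205811128/112699 ≈ 8.2501e+12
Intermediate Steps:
u(P, w) = -4 - 481/w + P/898 (u(P, w) = -4 + (-481/w + P/898) = -4 - 481/w + P/898)
J(n, z) = -816 + 2*n*z (J(n, z) = (n*z + n*z) - 816 = 2*n*z - 816 = -816 + 2*n*z)
(3005714 + u(-1936, -251))*(-17*(-56)*(-123) + J(1704, 840)) = (3005714 + (-4 - 481/(-251) + (1/898)*(-1936)))*(-17*(-56)*(-123) + (-816 + 2*1704*840)) = (3005714 + (-4 - 481*(-1/251) - 968/449))*(952*(-123) + (-816 + 2862720)) = (3005714 + (-4 + 481/251 - 968/449))*(-117096 + 2861904) = (3005714 - 477795/112699)*2744808 = (338740484291/112699)*2744808 = 929777591205811128/112699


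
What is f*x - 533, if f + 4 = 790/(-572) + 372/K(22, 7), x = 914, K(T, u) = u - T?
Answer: -20104758/715 ≈ -28119.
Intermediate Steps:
f = -43159/1430 (f = -4 + (790/(-572) + 372/(7 - 1*22)) = -4 + (790*(-1/572) + 372/(7 - 22)) = -4 + (-395/286 + 372/(-15)) = -4 + (-395/286 + 372*(-1/15)) = -4 + (-395/286 - 124/5) = -4 - 37439/1430 = -43159/1430 ≈ -30.181)
f*x - 533 = -43159/1430*914 - 533 = -19723663/715 - 533 = -20104758/715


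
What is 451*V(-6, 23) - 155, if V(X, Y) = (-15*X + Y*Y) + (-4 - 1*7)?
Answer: 274053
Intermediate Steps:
V(X, Y) = -11 + Y² - 15*X (V(X, Y) = (-15*X + Y²) + (-4 - 7) = (Y² - 15*X) - 11 = -11 + Y² - 15*X)
451*V(-6, 23) - 155 = 451*(-11 + 23² - 15*(-6)) - 155 = 451*(-11 + 529 + 90) - 155 = 451*608 - 155 = 274208 - 155 = 274053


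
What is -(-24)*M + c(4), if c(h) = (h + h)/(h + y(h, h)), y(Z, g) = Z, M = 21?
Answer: 505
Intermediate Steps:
c(h) = 1 (c(h) = (h + h)/(h + h) = (2*h)/((2*h)) = (2*h)*(1/(2*h)) = 1)
-(-24)*M + c(4) = -(-24)*21 + 1 = -24*(-21) + 1 = 504 + 1 = 505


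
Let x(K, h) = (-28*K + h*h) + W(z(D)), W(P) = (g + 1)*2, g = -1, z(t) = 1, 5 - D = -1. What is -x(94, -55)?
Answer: -393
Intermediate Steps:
D = 6 (D = 5 - 1*(-1) = 5 + 1 = 6)
W(P) = 0 (W(P) = (-1 + 1)*2 = 0*2 = 0)
x(K, h) = h**2 - 28*K (x(K, h) = (-28*K + h*h) + 0 = (-28*K + h**2) + 0 = (h**2 - 28*K) + 0 = h**2 - 28*K)
-x(94, -55) = -((-55)**2 - 28*94) = -(3025 - 2632) = -1*393 = -393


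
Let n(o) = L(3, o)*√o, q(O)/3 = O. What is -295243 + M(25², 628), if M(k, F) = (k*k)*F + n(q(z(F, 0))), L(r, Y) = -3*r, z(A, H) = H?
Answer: 245017257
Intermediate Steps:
q(O) = 3*O
n(o) = -9*√o (n(o) = (-3*3)*√o = -9*√o)
M(k, F) = F*k² (M(k, F) = (k*k)*F - 9*√(3*0) = k²*F - 9*√0 = F*k² - 9*0 = F*k² + 0 = F*k²)
-295243 + M(25², 628) = -295243 + 628*(25²)² = -295243 + 628*625² = -295243 + 628*390625 = -295243 + 245312500 = 245017257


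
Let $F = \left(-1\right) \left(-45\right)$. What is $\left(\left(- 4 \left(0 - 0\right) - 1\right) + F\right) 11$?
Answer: $484$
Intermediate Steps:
$F = 45$
$\left(\left(- 4 \left(0 - 0\right) - 1\right) + F\right) 11 = \left(\left(- 4 \left(0 - 0\right) - 1\right) + 45\right) 11 = \left(\left(- 4 \left(0 + 0\right) - 1\right) + 45\right) 11 = \left(\left(\left(-4\right) 0 - 1\right) + 45\right) 11 = \left(\left(0 - 1\right) + 45\right) 11 = \left(-1 + 45\right) 11 = 44 \cdot 11 = 484$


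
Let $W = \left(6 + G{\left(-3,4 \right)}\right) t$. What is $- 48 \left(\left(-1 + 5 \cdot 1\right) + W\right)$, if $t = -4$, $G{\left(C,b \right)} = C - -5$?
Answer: $1344$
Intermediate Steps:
$G{\left(C,b \right)} = 5 + C$ ($G{\left(C,b \right)} = C + 5 = 5 + C$)
$W = -32$ ($W = \left(6 + \left(5 - 3\right)\right) \left(-4\right) = \left(6 + 2\right) \left(-4\right) = 8 \left(-4\right) = -32$)
$- 48 \left(\left(-1 + 5 \cdot 1\right) + W\right) = - 48 \left(\left(-1 + 5 \cdot 1\right) - 32\right) = - 48 \left(\left(-1 + 5\right) - 32\right) = - 48 \left(4 - 32\right) = \left(-48\right) \left(-28\right) = 1344$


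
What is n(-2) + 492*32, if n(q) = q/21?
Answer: 330622/21 ≈ 15744.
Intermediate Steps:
n(q) = q/21 (n(q) = q*(1/21) = q/21)
n(-2) + 492*32 = (1/21)*(-2) + 492*32 = -2/21 + 15744 = 330622/21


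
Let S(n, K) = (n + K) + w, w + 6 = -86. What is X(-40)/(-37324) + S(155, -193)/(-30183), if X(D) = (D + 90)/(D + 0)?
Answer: 19559395/4506201168 ≈ 0.0043406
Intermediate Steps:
w = -92 (w = -6 - 86 = -92)
S(n, K) = -92 + K + n (S(n, K) = (n + K) - 92 = (K + n) - 92 = -92 + K + n)
X(D) = (90 + D)/D
X(-40)/(-37324) + S(155, -193)/(-30183) = ((90 - 40)/(-40))/(-37324) + (-92 - 193 + 155)/(-30183) = -1/40*50*(-1/37324) - 130*(-1/30183) = -5/4*(-1/37324) + 130/30183 = 5/149296 + 130/30183 = 19559395/4506201168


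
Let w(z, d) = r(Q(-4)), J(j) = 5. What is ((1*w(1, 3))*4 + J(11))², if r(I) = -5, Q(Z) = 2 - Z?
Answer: 225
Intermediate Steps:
w(z, d) = -5
((1*w(1, 3))*4 + J(11))² = ((1*(-5))*4 + 5)² = (-5*4 + 5)² = (-20 + 5)² = (-15)² = 225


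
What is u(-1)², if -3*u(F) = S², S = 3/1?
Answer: 9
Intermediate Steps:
S = 3 (S = 3*1 = 3)
u(F) = -3 (u(F) = -⅓*3² = -⅓*9 = -3)
u(-1)² = (-3)² = 9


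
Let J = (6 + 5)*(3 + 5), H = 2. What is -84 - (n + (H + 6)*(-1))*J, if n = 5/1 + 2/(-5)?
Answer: 1076/5 ≈ 215.20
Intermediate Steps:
n = 23/5 (n = 5*1 + 2*(-1/5) = 5 - 2/5 = 23/5 ≈ 4.6000)
J = 88 (J = 11*8 = 88)
-84 - (n + (H + 6)*(-1))*J = -84 - (23/5 + (2 + 6)*(-1))*88 = -84 - (23/5 + 8*(-1))*88 = -84 - (23/5 - 8)*88 = -84 - (-17)*88/5 = -84 - 1*(-1496/5) = -84 + 1496/5 = 1076/5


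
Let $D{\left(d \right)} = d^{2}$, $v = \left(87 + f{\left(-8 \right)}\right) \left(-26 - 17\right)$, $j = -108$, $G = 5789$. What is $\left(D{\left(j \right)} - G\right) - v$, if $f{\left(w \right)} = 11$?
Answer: $10089$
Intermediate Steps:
$v = -4214$ ($v = \left(87 + 11\right) \left(-26 - 17\right) = 98 \left(-26 - 17\right) = 98 \left(-43\right) = -4214$)
$\left(D{\left(j \right)} - G\right) - v = \left(\left(-108\right)^{2} - 5789\right) - -4214 = \left(11664 - 5789\right) + 4214 = 5875 + 4214 = 10089$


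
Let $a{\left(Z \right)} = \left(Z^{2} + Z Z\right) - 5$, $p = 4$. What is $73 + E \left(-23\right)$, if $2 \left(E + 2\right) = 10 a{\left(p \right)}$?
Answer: $-2986$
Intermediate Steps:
$a{\left(Z \right)} = -5 + 2 Z^{2}$ ($a{\left(Z \right)} = \left(Z^{2} + Z^{2}\right) - 5 = 2 Z^{2} - 5 = -5 + 2 Z^{2}$)
$E = 133$ ($E = -2 + \frac{10 \left(-5 + 2 \cdot 4^{2}\right)}{2} = -2 + \frac{10 \left(-5 + 2 \cdot 16\right)}{2} = -2 + \frac{10 \left(-5 + 32\right)}{2} = -2 + \frac{10 \cdot 27}{2} = -2 + \frac{1}{2} \cdot 270 = -2 + 135 = 133$)
$73 + E \left(-23\right) = 73 + 133 \left(-23\right) = 73 - 3059 = -2986$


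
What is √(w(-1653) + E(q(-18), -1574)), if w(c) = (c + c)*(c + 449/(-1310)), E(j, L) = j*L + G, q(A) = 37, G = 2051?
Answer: √2320924053810/655 ≈ 2325.9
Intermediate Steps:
E(j, L) = 2051 + L*j (E(j, L) = j*L + 2051 = L*j + 2051 = 2051 + L*j)
w(c) = 2*c*(-449/1310 + c) (w(c) = (2*c)*(c + 449*(-1/1310)) = (2*c)*(c - 449/1310) = (2*c)*(-449/1310 + c) = 2*c*(-449/1310 + c))
√(w(-1653) + E(q(-18), -1574)) = √((1/655)*(-1653)*(-449 + 1310*(-1653)) + (2051 - 1574*37)) = √((1/655)*(-1653)*(-449 - 2165430) + (2051 - 58238)) = √((1/655)*(-1653)*(-2165879) - 56187) = √(3580197987/655 - 56187) = √(3543395502/655) = √2320924053810/655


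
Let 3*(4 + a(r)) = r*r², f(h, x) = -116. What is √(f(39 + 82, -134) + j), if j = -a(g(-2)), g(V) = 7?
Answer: I*√2037/3 ≈ 15.044*I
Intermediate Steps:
a(r) = -4 + r³/3 (a(r) = -4 + (r*r²)/3 = -4 + r³/3)
j = -331/3 (j = -(-4 + (⅓)*7³) = -(-4 + (⅓)*343) = -(-4 + 343/3) = -1*331/3 = -331/3 ≈ -110.33)
√(f(39 + 82, -134) + j) = √(-116 - 331/3) = √(-679/3) = I*√2037/3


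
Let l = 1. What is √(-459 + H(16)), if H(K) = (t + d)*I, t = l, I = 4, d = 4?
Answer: I*√439 ≈ 20.952*I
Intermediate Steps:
t = 1
H(K) = 20 (H(K) = (1 + 4)*4 = 5*4 = 20)
√(-459 + H(16)) = √(-459 + 20) = √(-439) = I*√439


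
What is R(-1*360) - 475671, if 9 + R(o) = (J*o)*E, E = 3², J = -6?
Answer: -456240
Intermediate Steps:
E = 9
R(o) = -9 - 54*o (R(o) = -9 - 6*o*9 = -9 - 54*o)
R(-1*360) - 475671 = (-9 - (-54)*360) - 475671 = (-9 - 54*(-360)) - 475671 = (-9 + 19440) - 475671 = 19431 - 475671 = -456240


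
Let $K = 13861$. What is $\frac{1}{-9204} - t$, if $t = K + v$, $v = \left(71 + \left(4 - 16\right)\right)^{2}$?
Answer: $- \frac{159615769}{9204} \approx -17342.0$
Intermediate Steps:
$v = 3481$ ($v = \left(71 - 12\right)^{2} = 59^{2} = 3481$)
$t = 17342$ ($t = 13861 + 3481 = 17342$)
$\frac{1}{-9204} - t = \frac{1}{-9204} - 17342 = - \frac{1}{9204} - 17342 = - \frac{159615769}{9204}$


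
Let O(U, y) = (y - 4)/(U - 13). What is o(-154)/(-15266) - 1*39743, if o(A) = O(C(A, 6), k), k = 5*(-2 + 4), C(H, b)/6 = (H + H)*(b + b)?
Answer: -6731217740288/169368637 ≈ -39743.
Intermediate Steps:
C(H, b) = 24*H*b (C(H, b) = 6*((H + H)*(b + b)) = 6*((2*H)*(2*b)) = 6*(4*H*b) = 24*H*b)
k = 10 (k = 5*2 = 10)
O(U, y) = (-4 + y)/(-13 + U)
o(A) = 6/(-13 + 144*A) (o(A) = (-4 + 10)/(-13 + 24*A*6) = 6/(-13 + 144*A))
o(-154)/(-15266) - 1*39743 = (6/(-13 + 144*(-154)))/(-15266) - 1*39743 = (6/(-13 - 22176))*(-1/15266) - 39743 = (6/(-22189))*(-1/15266) - 39743 = (6*(-1/22189))*(-1/15266) - 39743 = -6/22189*(-1/15266) - 39743 = 3/169368637 - 39743 = -6731217740288/169368637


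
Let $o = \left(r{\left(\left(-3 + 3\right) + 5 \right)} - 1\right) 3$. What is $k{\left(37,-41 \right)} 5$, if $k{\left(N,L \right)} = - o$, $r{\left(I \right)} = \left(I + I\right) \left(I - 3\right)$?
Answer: $-285$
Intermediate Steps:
$r{\left(I \right)} = 2 I \left(-3 + I\right)$
$o = 57$ ($o = \left(2 \left(\left(-3 + 3\right) + 5\right) \left(-3 + \left(\left(-3 + 3\right) + 5\right)\right) - 1\right) 3 = \left(2 \left(0 + 5\right) \left(-3 + \left(0 + 5\right)\right) - 1\right) 3 = \left(2 \cdot 5 \left(-3 + 5\right) - 1\right) 3 = \left(2 \cdot 5 \cdot 2 - 1\right) 3 = \left(20 - 1\right) 3 = 19 \cdot 3 = 57$)
$k{\left(N,L \right)} = -57$ ($k{\left(N,L \right)} = \left(-1\right) 57 = -57$)
$k{\left(37,-41 \right)} 5 = \left(-57\right) 5 = -285$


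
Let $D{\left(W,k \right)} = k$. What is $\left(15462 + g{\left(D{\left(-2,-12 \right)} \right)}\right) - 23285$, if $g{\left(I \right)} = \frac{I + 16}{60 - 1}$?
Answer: $- \frac{461553}{59} \approx -7822.9$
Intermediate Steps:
$g{\left(I \right)} = \frac{16}{59} + \frac{I}{59}$ ($g{\left(I \right)} = \frac{16 + I}{59} = \left(16 + I\right) \frac{1}{59} = \frac{16}{59} + \frac{I}{59}$)
$\left(15462 + g{\left(D{\left(-2,-12 \right)} \right)}\right) - 23285 = \left(15462 + \left(\frac{16}{59} + \frac{1}{59} \left(-12\right)\right)\right) - 23285 = \left(15462 + \left(\frac{16}{59} - \frac{12}{59}\right)\right) - 23285 = \left(15462 + \frac{4}{59}\right) - 23285 = \frac{912262}{59} - 23285 = - \frac{461553}{59}$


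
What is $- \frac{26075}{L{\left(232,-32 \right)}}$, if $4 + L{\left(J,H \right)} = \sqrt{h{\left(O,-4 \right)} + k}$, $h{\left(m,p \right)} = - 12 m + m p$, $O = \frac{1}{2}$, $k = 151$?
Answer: $\frac{26075}{4 - \sqrt{143}} \approx -3276.5$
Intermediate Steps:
$O = \frac{1}{2} \approx 0.5$
$L{\left(J,H \right)} = -4 + \sqrt{143}$ ($L{\left(J,H \right)} = -4 + \sqrt{\frac{-12 - 4}{2} + 151} = -4 + \sqrt{\frac{1}{2} \left(-16\right) + 151} = -4 + \sqrt{-8 + 151} = -4 + \sqrt{143}$)
$- \frac{26075}{L{\left(232,-32 \right)}} = - \frac{26075}{-4 + \sqrt{143}}$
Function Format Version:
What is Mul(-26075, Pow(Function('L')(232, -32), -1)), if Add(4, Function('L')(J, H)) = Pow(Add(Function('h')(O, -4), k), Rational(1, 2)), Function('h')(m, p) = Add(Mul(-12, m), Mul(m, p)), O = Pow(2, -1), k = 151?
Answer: Mul(26075, Pow(Add(4, Mul(-1, Pow(143, Rational(1, 2)))), -1)) ≈ -3276.5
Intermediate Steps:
O = Rational(1, 2) ≈ 0.50000
Function('L')(J, H) = Add(-4, Pow(143, Rational(1, 2))) (Function('L')(J, H) = Add(-4, Pow(Add(Mul(Rational(1, 2), Add(-12, -4)), 151), Rational(1, 2))) = Add(-4, Pow(Add(Mul(Rational(1, 2), -16), 151), Rational(1, 2))) = Add(-4, Pow(Add(-8, 151), Rational(1, 2))) = Add(-4, Pow(143, Rational(1, 2))))
Mul(-26075, Pow(Function('L')(232, -32), -1)) = Mul(-26075, Pow(Add(-4, Pow(143, Rational(1, 2))), -1))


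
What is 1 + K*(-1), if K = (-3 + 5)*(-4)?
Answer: 9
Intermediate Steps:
K = -8 (K = 2*(-4) = -8)
1 + K*(-1) = 1 - 8*(-1) = 1 + 8 = 9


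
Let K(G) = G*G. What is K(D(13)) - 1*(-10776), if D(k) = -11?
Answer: 10897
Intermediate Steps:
K(G) = G²
K(D(13)) - 1*(-10776) = (-11)² - 1*(-10776) = 121 + 10776 = 10897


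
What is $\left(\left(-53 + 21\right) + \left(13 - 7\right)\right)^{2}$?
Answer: $676$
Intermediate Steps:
$\left(\left(-53 + 21\right) + \left(13 - 7\right)\right)^{2} = \left(-32 + 6\right)^{2} = \left(-26\right)^{2} = 676$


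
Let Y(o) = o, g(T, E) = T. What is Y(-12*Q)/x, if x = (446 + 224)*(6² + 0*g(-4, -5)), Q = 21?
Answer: -7/670 ≈ -0.010448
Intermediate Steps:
x = 24120 (x = (446 + 224)*(6² + 0*(-4)) = 670*(36 + 0) = 670*36 = 24120)
Y(-12*Q)/x = -12*21/24120 = -252*1/24120 = -7/670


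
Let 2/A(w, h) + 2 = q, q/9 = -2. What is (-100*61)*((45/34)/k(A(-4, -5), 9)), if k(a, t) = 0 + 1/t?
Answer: -1235250/17 ≈ -72662.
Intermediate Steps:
q = -18 (q = 9*(-2) = -18)
A(w, h) = -1/10 (A(w, h) = 2/(-2 - 18) = 2/(-20) = 2*(-1/20) = -1/10)
k(a, t) = 1/t
(-100*61)*((45/34)/k(A(-4, -5), 9)) = (-100*61)*((45/34)/(1/9)) = -6100*45*(1/34)/1/9 = -137250*9/17 = -6100*405/34 = -1235250/17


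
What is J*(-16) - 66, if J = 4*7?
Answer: -514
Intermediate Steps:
J = 28
J*(-16) - 66 = 28*(-16) - 66 = -448 - 66 = -514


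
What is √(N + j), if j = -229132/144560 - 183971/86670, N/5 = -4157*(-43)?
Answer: √10825439904988771361/3480282 ≈ 945.38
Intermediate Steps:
N = 893755 (N = 5*(-4157*(-43)) = 5*178751 = 893755)
j = -232268591/62645076 (j = -229132*1/144560 - 183971*1/86670 = -57283/36140 - 183971/86670 = -232268591/62645076 ≈ -3.7077)
√(N + j) = √(893755 - 232268591/62645076) = √(55989117631789/62645076) = √10825439904988771361/3480282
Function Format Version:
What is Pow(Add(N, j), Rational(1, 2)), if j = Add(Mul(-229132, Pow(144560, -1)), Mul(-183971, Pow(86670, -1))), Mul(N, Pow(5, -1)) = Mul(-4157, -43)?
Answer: Mul(Rational(1, 3480282), Pow(10825439904988771361, Rational(1, 2))) ≈ 945.38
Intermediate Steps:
N = 893755 (N = Mul(5, Mul(-4157, -43)) = Mul(5, 178751) = 893755)
j = Rational(-232268591, 62645076) (j = Add(Mul(-229132, Rational(1, 144560)), Mul(-183971, Rational(1, 86670))) = Add(Rational(-57283, 36140), Rational(-183971, 86670)) = Rational(-232268591, 62645076) ≈ -3.7077)
Pow(Add(N, j), Rational(1, 2)) = Pow(Add(893755, Rational(-232268591, 62645076)), Rational(1, 2)) = Pow(Rational(55989117631789, 62645076), Rational(1, 2)) = Mul(Rational(1, 3480282), Pow(10825439904988771361, Rational(1, 2)))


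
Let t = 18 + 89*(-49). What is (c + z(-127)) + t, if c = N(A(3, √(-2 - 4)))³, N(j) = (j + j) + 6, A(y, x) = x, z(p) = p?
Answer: -4686 + 168*I*√6 ≈ -4686.0 + 411.51*I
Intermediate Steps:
N(j) = 6 + 2*j (N(j) = 2*j + 6 = 6 + 2*j)
t = -4343 (t = 18 - 4361 = -4343)
c = (6 + 2*I*√6)³ (c = (6 + 2*√(-2 - 4))³ = (6 + 2*√(-6))³ = (6 + 2*(I*√6))³ = (6 + 2*I*√6)³ ≈ -216.0 + 411.51*I)
(c + z(-127)) + t = ((-216 + 168*I*√6) - 127) - 4343 = (-343 + 168*I*√6) - 4343 = -4686 + 168*I*√6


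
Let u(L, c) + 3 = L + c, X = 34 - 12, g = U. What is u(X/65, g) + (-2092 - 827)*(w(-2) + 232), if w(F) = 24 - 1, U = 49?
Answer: -48379413/65 ≈ -7.4430e+5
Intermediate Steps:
w(F) = 23
g = 49
X = 22
u(L, c) = -3 + L + c (u(L, c) = -3 + (L + c) = -3 + L + c)
u(X/65, g) + (-2092 - 827)*(w(-2) + 232) = (-3 + 22/65 + 49) + (-2092 - 827)*(23 + 232) = (-3 + 22*(1/65) + 49) - 2919*255 = (-3 + 22/65 + 49) - 744345 = 3012/65 - 744345 = -48379413/65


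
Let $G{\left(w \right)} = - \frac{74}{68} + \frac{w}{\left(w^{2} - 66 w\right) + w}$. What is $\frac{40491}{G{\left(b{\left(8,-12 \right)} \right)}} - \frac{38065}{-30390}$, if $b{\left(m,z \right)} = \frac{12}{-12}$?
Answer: $- \frac{138059798731}{3762282} \approx -36696.0$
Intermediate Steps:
$b{\left(m,z \right)} = -1$ ($b{\left(m,z \right)} = 12 \left(- \frac{1}{12}\right) = -1$)
$G{\left(w \right)} = - \frac{37}{34} + \frac{w}{w^{2} - 65 w}$ ($G{\left(w \right)} = \left(-74\right) \frac{1}{68} + \frac{w}{w^{2} - 65 w} = - \frac{37}{34} + \frac{w}{w^{2} - 65 w}$)
$\frac{40491}{G{\left(b{\left(8,-12 \right)} \right)}} - \frac{38065}{-30390} = \frac{40491}{\frac{1}{34} \frac{1}{-65 - 1} \left(2439 - -37\right)} - \frac{38065}{-30390} = \frac{40491}{\frac{1}{34} \frac{1}{-66} \left(2439 + 37\right)} - - \frac{7613}{6078} = \frac{40491}{\frac{1}{34} \left(- \frac{1}{66}\right) 2476} + \frac{7613}{6078} = \frac{40491}{- \frac{619}{561}} + \frac{7613}{6078} = 40491 \left(- \frac{561}{619}\right) + \frac{7613}{6078} = - \frac{22715451}{619} + \frac{7613}{6078} = - \frac{138059798731}{3762282}$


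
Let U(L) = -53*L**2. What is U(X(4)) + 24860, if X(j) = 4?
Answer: 24012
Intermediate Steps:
U(X(4)) + 24860 = -53*4**2 + 24860 = -53*16 + 24860 = -848 + 24860 = 24012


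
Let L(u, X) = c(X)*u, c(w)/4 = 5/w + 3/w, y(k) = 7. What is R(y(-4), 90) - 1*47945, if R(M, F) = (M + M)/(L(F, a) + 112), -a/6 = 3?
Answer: -1150687/24 ≈ -47945.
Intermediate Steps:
a = -18 (a = -6*3 = -18)
c(w) = 32/w (c(w) = 4*(5/w + 3/w) = 4*(8/w) = 32/w)
L(u, X) = 32*u/X (L(u, X) = (32/X)*u = 32*u/X)
R(M, F) = 2*M/(112 - 16*F/9) (R(M, F) = (M + M)/(32*F/(-18) + 112) = (2*M)/(32*F*(-1/18) + 112) = (2*M)/(-16*F/9 + 112) = (2*M)/(112 - 16*F/9) = 2*M/(112 - 16*F/9))
R(y(-4), 90) - 1*47945 = (9/8)*7/(63 - 1*90) - 1*47945 = (9/8)*7/(63 - 90) - 47945 = (9/8)*7/(-27) - 47945 = (9/8)*7*(-1/27) - 47945 = -7/24 - 47945 = -1150687/24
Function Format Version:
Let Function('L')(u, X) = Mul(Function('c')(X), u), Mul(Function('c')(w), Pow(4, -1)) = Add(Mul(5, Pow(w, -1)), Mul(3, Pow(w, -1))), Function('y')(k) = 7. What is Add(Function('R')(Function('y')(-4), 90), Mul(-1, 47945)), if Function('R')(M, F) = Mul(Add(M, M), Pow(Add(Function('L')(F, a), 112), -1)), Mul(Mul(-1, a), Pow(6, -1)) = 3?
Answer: Rational(-1150687, 24) ≈ -47945.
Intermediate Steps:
a = -18 (a = Mul(-6, 3) = -18)
Function('c')(w) = Mul(32, Pow(w, -1)) (Function('c')(w) = Mul(4, Add(Mul(5, Pow(w, -1)), Mul(3, Pow(w, -1)))) = Mul(4, Mul(8, Pow(w, -1))) = Mul(32, Pow(w, -1)))
Function('L')(u, X) = Mul(32, u, Pow(X, -1)) (Function('L')(u, X) = Mul(Mul(32, Pow(X, -1)), u) = Mul(32, u, Pow(X, -1)))
Function('R')(M, F) = Mul(2, M, Pow(Add(112, Mul(Rational(-16, 9), F)), -1)) (Function('R')(M, F) = Mul(Add(M, M), Pow(Add(Mul(32, F, Pow(-18, -1)), 112), -1)) = Mul(Mul(2, M), Pow(Add(Mul(32, F, Rational(-1, 18)), 112), -1)) = Mul(Mul(2, M), Pow(Add(Mul(Rational(-16, 9), F), 112), -1)) = Mul(Mul(2, M), Pow(Add(112, Mul(Rational(-16, 9), F)), -1)) = Mul(2, M, Pow(Add(112, Mul(Rational(-16, 9), F)), -1)))
Add(Function('R')(Function('y')(-4), 90), Mul(-1, 47945)) = Add(Mul(Rational(9, 8), 7, Pow(Add(63, Mul(-1, 90)), -1)), Mul(-1, 47945)) = Add(Mul(Rational(9, 8), 7, Pow(Add(63, -90), -1)), -47945) = Add(Mul(Rational(9, 8), 7, Pow(-27, -1)), -47945) = Add(Mul(Rational(9, 8), 7, Rational(-1, 27)), -47945) = Add(Rational(-7, 24), -47945) = Rational(-1150687, 24)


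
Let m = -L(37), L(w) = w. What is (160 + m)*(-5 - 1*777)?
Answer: -96186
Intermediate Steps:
m = -37 (m = -1*37 = -37)
(160 + m)*(-5 - 1*777) = (160 - 37)*(-5 - 1*777) = 123*(-5 - 777) = 123*(-782) = -96186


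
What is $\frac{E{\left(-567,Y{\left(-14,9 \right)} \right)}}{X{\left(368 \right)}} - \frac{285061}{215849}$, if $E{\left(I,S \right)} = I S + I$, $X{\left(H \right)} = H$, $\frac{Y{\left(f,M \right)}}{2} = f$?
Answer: $\frac{3199529893}{79432432} \approx 40.28$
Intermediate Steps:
$Y{\left(f,M \right)} = 2 f$
$E{\left(I,S \right)} = I + I S$
$\frac{E{\left(-567,Y{\left(-14,9 \right)} \right)}}{X{\left(368 \right)}} - \frac{285061}{215849} = \frac{\left(-567\right) \left(1 + 2 \left(-14\right)\right)}{368} - \frac{285061}{215849} = - 567 \left(1 - 28\right) \frac{1}{368} - \frac{285061}{215849} = \left(-567\right) \left(-27\right) \frac{1}{368} - \frac{285061}{215849} = 15309 \cdot \frac{1}{368} - \frac{285061}{215849} = \frac{15309}{368} - \frac{285061}{215849} = \frac{3199529893}{79432432}$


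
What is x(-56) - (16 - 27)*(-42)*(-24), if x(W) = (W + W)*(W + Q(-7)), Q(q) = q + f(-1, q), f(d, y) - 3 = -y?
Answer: 17024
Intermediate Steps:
f(d, y) = 3 - y
Q(q) = 3 (Q(q) = q + (3 - q) = 3)
x(W) = 2*W*(3 + W) (x(W) = (W + W)*(W + 3) = (2*W)*(3 + W) = 2*W*(3 + W))
x(-56) - (16 - 27)*(-42)*(-24) = 2*(-56)*(3 - 56) - (16 - 27)*(-42)*(-24) = 2*(-56)*(-53) - (-11*(-42))*(-24) = 5936 - 462*(-24) = 5936 - 1*(-11088) = 5936 + 11088 = 17024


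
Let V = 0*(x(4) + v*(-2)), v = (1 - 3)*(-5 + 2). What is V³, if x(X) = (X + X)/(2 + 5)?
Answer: 0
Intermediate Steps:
x(X) = 2*X/7 (x(X) = (2*X)/7 = (2*X)*(⅐) = 2*X/7)
v = 6 (v = -2*(-3) = 6)
V = 0 (V = 0*((2/7)*4 + 6*(-2)) = 0*(8/7 - 12) = 0*(-76/7) = 0)
V³ = 0³ = 0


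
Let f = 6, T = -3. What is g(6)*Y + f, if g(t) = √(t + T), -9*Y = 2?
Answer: 6 - 2*√3/9 ≈ 5.6151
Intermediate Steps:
Y = -2/9 (Y = -⅑*2 = -2/9 ≈ -0.22222)
g(t) = √(-3 + t) (g(t) = √(t - 3) = √(-3 + t))
g(6)*Y + f = √(-3 + 6)*(-2/9) + 6 = √3*(-2/9) + 6 = -2*√3/9 + 6 = 6 - 2*√3/9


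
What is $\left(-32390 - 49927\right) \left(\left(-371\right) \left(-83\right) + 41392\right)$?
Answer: $-5942052645$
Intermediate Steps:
$\left(-32390 - 49927\right) \left(\left(-371\right) \left(-83\right) + 41392\right) = - 82317 \left(30793 + 41392\right) = \left(-82317\right) 72185 = -5942052645$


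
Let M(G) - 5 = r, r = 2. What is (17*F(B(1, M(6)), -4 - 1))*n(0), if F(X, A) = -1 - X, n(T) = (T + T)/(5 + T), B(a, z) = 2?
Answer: 0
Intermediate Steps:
M(G) = 7 (M(G) = 5 + 2 = 7)
n(T) = 2*T/(5 + T) (n(T) = (2*T)/(5 + T) = 2*T/(5 + T))
(17*F(B(1, M(6)), -4 - 1))*n(0) = (17*(-1 - 1*2))*(2*0/(5 + 0)) = (17*(-1 - 2))*(2*0/5) = (17*(-3))*(2*0*(⅕)) = -51*0 = 0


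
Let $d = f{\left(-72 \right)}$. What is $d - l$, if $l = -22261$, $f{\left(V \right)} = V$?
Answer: $22189$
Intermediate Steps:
$d = -72$
$d - l = -72 - -22261 = -72 + 22261 = 22189$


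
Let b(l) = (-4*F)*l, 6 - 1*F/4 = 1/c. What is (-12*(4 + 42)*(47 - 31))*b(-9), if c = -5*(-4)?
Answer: -37836288/5 ≈ -7.5673e+6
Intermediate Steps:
c = 20
F = 119/5 (F = 24 - 4/20 = 24 - 4*1/20 = 24 - ⅕ = 119/5 ≈ 23.800)
b(l) = -476*l/5 (b(l) = (-4*119/5)*l = -476*l/5)
(-12*(4 + 42)*(47 - 31))*b(-9) = (-12*(4 + 42)*(47 - 31))*(-476/5*(-9)) = -552*16*(4284/5) = -12*736*(4284/5) = -8832*4284/5 = -37836288/5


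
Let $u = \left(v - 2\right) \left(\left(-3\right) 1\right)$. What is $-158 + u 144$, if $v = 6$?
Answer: $-1886$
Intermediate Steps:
$u = -12$ ($u = \left(6 - 2\right) \left(\left(-3\right) 1\right) = 4 \left(-3\right) = -12$)
$-158 + u 144 = -158 - 1728 = -1886$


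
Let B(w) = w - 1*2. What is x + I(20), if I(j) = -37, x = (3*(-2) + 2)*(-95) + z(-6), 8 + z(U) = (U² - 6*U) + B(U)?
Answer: 399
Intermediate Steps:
B(w) = -2 + w (B(w) = w - 2 = -2 + w)
z(U) = -10 + U² - 5*U (z(U) = -8 + ((U² - 6*U) + (-2 + U)) = -8 + (-2 + U² - 5*U) = -10 + U² - 5*U)
x = 436 (x = (3*(-2) + 2)*(-95) + (-10 + (-6)² - 5*(-6)) = (-6 + 2)*(-95) + (-10 + 36 + 30) = -4*(-95) + 56 = 380 + 56 = 436)
x + I(20) = 436 - 37 = 399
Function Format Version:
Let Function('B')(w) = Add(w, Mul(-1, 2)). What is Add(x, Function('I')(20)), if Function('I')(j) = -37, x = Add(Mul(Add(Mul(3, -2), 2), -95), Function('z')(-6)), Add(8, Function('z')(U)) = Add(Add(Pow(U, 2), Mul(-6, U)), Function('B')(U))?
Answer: 399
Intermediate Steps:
Function('B')(w) = Add(-2, w) (Function('B')(w) = Add(w, -2) = Add(-2, w))
Function('z')(U) = Add(-10, Pow(U, 2), Mul(-5, U)) (Function('z')(U) = Add(-8, Add(Add(Pow(U, 2), Mul(-6, U)), Add(-2, U))) = Add(-8, Add(-2, Pow(U, 2), Mul(-5, U))) = Add(-10, Pow(U, 2), Mul(-5, U)))
x = 436 (x = Add(Mul(Add(Mul(3, -2), 2), -95), Add(-10, Pow(-6, 2), Mul(-5, -6))) = Add(Mul(Add(-6, 2), -95), Add(-10, 36, 30)) = Add(Mul(-4, -95), 56) = Add(380, 56) = 436)
Add(x, Function('I')(20)) = Add(436, -37) = 399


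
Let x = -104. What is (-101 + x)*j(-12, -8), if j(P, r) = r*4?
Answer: 6560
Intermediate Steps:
j(P, r) = 4*r
(-101 + x)*j(-12, -8) = (-101 - 104)*(4*(-8)) = -205*(-32) = 6560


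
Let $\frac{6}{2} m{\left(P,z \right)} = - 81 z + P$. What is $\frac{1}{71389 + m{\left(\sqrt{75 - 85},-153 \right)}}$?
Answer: $\frac{67968}{5132943361} - \frac{3 i \sqrt{10}}{51329433610} \approx 1.3242 \cdot 10^{-5} - 1.8482 \cdot 10^{-10} i$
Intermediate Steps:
$m{\left(P,z \right)} = - 27 z + \frac{P}{3}$ ($m{\left(P,z \right)} = \frac{- 81 z + P}{3} = \frac{P - 81 z}{3} = - 27 z + \frac{P}{3}$)
$\frac{1}{71389 + m{\left(\sqrt{75 - 85},-153 \right)}} = \frac{1}{71389 + \left(\left(-27\right) \left(-153\right) + \frac{\sqrt{75 - 85}}{3}\right)} = \frac{1}{71389 + \left(4131 + \frac{\sqrt{-10}}{3}\right)} = \frac{1}{71389 + \left(4131 + \frac{i \sqrt{10}}{3}\right)} = \frac{1}{75520 + \frac{i \sqrt{10}}{3}}$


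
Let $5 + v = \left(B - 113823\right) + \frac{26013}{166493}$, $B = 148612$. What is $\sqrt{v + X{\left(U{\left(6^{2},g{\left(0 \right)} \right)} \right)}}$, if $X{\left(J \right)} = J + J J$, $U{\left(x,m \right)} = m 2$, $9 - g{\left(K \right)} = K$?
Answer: $\frac{\sqrt{973694207497583}}{166493} \approx 187.42$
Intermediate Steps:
$g{\left(K \right)} = 9 - K$
$U{\left(x,m \right)} = 2 m$
$X{\left(J \right)} = J + J^{2}$
$v = \frac{5791318525}{166493}$ ($v = -5 + \left(\left(148612 - 113823\right) + \frac{26013}{166493}\right) = -5 + \left(34789 + 26013 \cdot \frac{1}{166493}\right) = -5 + \left(34789 + \frac{26013}{166493}\right) = -5 + \frac{5792150990}{166493} = \frac{5791318525}{166493} \approx 34784.0$)
$\sqrt{v + X{\left(U{\left(6^{2},g{\left(0 \right)} \right)} \right)}} = \sqrt{\frac{5791318525}{166493} + 2 \left(9 - 0\right) \left(1 + 2 \left(9 - 0\right)\right)} = \sqrt{\frac{5791318525}{166493} + 2 \left(9 + 0\right) \left(1 + 2 \left(9 + 0\right)\right)} = \sqrt{\frac{5791318525}{166493} + 2 \cdot 9 \left(1 + 2 \cdot 9\right)} = \sqrt{\frac{5791318525}{166493} + 18 \left(1 + 18\right)} = \sqrt{\frac{5791318525}{166493} + 18 \cdot 19} = \sqrt{\frac{5791318525}{166493} + 342} = \sqrt{\frac{5848259131}{166493}} = \frac{\sqrt{973694207497583}}{166493}$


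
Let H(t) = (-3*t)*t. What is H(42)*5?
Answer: -26460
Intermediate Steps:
H(t) = -3*t²
H(42)*5 = -3*42²*5 = -3*1764*5 = -5292*5 = -26460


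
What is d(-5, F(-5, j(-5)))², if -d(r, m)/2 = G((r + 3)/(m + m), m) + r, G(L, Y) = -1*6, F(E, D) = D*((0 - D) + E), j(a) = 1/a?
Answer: 484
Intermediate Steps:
F(E, D) = D*(E - D) (F(E, D) = D*(-D + E) = D*(E - D))
G(L, Y) = -6
d(r, m) = 12 - 2*r (d(r, m) = -2*(-6 + r) = 12 - 2*r)
d(-5, F(-5, j(-5)))² = (12 - 2*(-5))² = (12 + 10)² = 22² = 484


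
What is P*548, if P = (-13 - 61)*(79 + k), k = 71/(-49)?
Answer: -154097600/49 ≈ -3.1448e+6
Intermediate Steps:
k = -71/49 (k = 71*(-1/49) = -71/49 ≈ -1.4490)
P = -281200/49 (P = (-13 - 61)*(79 - 71/49) = -74*3800/49 = -281200/49 ≈ -5738.8)
P*548 = -281200/49*548 = -154097600/49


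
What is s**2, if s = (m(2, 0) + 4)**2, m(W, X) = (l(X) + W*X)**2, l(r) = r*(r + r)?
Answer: 256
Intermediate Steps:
l(r) = 2*r**2 (l(r) = r*(2*r) = 2*r**2)
m(W, X) = (2*X**2 + W*X)**2
s = 16 (s = (0**2*(2 + 2*0)**2 + 4)**2 = (0*(2 + 0)**2 + 4)**2 = (0*2**2 + 4)**2 = (0*4 + 4)**2 = (0 + 4)**2 = 4**2 = 16)
s**2 = 16**2 = 256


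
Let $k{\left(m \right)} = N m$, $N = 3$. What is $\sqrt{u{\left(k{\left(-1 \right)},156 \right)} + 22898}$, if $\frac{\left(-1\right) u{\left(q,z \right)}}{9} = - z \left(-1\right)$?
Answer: $\sqrt{21494} \approx 146.61$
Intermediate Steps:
$k{\left(m \right)} = 3 m$
$u{\left(q,z \right)} = - 9 z$ ($u{\left(q,z \right)} = - 9 - z \left(-1\right) = - 9 z$)
$\sqrt{u{\left(k{\left(-1 \right)},156 \right)} + 22898} = \sqrt{\left(-9\right) 156 + 22898} = \sqrt{-1404 + 22898} = \sqrt{21494}$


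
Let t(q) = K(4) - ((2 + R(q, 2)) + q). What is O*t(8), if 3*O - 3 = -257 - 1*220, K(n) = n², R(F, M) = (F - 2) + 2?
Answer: 316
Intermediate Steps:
R(F, M) = F (R(F, M) = (-2 + F) + 2 = F)
t(q) = 14 - 2*q (t(q) = 4² - ((2 + q) + q) = 16 - (2 + 2*q) = 16 + (-2 - 2*q) = 14 - 2*q)
O = -158 (O = 1 + (-257 - 1*220)/3 = 1 + (-257 - 220)/3 = 1 + (⅓)*(-477) = 1 - 159 = -158)
O*t(8) = -158*(14 - 2*8) = -158*(14 - 16) = -158*(-2) = 316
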